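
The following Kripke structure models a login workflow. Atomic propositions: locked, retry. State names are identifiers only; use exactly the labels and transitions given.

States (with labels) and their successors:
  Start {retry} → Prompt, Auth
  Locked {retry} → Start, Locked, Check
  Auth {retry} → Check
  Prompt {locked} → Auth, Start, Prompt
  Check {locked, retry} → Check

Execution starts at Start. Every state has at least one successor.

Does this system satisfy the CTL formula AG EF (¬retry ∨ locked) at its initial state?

Yes

States satisfying EF (¬retry ∨ locked): {Start, Locked, Auth, Prompt, Check}.
States satisfying AG EF (¬retry ∨ locked): {Start, Locked, Auth, Prompt, Check}.
Every state reachable from Start satisfies EF (¬retry ∨ locked).
Start ∈ Sat(AG EF (¬retry ∨ locked)).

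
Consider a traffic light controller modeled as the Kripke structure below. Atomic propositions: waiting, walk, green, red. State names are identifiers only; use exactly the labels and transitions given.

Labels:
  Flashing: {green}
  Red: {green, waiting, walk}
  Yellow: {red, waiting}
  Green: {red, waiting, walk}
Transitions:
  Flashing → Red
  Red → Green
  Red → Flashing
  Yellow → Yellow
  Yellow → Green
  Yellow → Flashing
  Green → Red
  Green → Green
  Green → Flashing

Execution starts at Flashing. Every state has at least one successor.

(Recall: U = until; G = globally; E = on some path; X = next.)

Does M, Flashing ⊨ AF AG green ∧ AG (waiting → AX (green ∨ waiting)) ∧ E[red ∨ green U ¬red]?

Violated

States satisfying AG green: ∅.
States satisfying AF AG green: ∅.
States satisfying waiting → AX (green ∨ waiting): {Flashing, Red, Yellow, Green}.
States satisfying AG (waiting → AX (green ∨ waiting)): {Flashing, Red, Yellow, Green}.
States satisfying red ∨ green: {Flashing, Red, Yellow, Green}.
States satisfying ¬red: {Flashing, Red}.
States satisfying E[red ∨ green U ¬red]: {Flashing, Red, Yellow, Green}.
States satisfying AF AG green ∧ AG (waiting → AX (green ∨ waiting)) ∧ E[red ∨ green U ¬red]: ∅.
Flashing ∉ Sat(AF AG green ∧ AG (waiting → AX (green ∨ waiting)) ∧ E[red ∨ green U ¬red]).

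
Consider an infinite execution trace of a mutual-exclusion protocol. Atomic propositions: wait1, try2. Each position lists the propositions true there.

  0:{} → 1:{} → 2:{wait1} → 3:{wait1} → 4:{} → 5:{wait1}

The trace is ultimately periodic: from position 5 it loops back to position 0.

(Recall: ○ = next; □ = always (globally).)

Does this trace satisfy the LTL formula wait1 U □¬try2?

Walking from position 0: □¬try2 first holds at position 0, and wait1 holds at every earlier position along the way, so wait1 U □¬try2 holds.

Satisfied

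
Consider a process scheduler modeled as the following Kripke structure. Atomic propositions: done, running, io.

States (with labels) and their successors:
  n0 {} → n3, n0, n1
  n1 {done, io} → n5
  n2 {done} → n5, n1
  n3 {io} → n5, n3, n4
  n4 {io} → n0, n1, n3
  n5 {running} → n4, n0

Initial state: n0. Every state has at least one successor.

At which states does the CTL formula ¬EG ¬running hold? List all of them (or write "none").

{n1, n2, n5}

States satisfying ¬running: {n0, n1, n2, n3, n4}.
States satisfying EG ¬running: {n0, n3, n4}.
States satisfying ¬EG ¬running: {n1, n2, n5}.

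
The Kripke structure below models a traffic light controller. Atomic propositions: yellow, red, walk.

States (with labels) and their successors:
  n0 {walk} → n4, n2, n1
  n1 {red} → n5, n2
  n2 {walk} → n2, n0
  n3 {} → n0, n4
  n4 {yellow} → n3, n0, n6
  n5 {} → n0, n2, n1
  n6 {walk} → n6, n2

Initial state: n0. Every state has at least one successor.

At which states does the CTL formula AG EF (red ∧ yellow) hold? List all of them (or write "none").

none

States satisfying EF (red ∧ yellow): ∅.
States satisfying AG EF (red ∧ yellow): ∅.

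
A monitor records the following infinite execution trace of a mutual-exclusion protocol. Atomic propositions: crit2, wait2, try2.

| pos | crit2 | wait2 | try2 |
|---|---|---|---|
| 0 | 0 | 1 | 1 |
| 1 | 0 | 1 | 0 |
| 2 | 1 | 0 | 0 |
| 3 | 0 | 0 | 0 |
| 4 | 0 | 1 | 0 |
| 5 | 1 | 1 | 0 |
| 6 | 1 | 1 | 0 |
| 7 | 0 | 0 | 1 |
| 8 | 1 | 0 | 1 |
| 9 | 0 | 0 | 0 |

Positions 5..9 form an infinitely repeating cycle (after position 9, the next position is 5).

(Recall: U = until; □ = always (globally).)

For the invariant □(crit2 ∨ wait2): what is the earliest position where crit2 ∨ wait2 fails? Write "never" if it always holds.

3

Check crit2 ∨ wait2 at each position in order: 0 ✓, 1 ✓, 2 ✓.
At position 3 the labels are {}, so crit2 ∨ wait2 is false there. This is the first violation.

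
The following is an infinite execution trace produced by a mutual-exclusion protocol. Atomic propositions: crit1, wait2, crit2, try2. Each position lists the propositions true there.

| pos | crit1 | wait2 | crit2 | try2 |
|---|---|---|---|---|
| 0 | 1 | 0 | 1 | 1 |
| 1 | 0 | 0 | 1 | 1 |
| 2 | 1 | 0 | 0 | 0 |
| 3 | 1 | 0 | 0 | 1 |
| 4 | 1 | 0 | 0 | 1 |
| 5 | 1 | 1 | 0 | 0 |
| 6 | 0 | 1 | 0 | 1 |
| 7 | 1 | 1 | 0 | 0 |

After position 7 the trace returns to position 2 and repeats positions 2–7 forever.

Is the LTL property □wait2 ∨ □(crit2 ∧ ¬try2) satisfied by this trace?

wait2 must hold at every position from 0 onward. It fails at position 0, so □wait2 is false.
crit2 ∧ ¬try2 must hold at every position from 0 onward. It fails at position 0, so □(crit2 ∧ ¬try2) is false.
At position 0: □wait2 is false; □(crit2 ∧ ¬try2) is false; so □wait2 ∨ □(crit2 ∧ ¬try2) is false.

No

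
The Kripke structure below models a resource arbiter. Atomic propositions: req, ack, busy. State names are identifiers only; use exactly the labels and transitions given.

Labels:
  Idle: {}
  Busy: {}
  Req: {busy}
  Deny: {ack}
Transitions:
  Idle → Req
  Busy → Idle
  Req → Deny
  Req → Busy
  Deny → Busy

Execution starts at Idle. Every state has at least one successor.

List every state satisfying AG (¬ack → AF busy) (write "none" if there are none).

{Idle, Busy, Req, Deny}

States satisfying ¬ack → AF busy: {Idle, Busy, Req, Deny}.
States satisfying AG (¬ack → AF busy): {Idle, Busy, Req, Deny}.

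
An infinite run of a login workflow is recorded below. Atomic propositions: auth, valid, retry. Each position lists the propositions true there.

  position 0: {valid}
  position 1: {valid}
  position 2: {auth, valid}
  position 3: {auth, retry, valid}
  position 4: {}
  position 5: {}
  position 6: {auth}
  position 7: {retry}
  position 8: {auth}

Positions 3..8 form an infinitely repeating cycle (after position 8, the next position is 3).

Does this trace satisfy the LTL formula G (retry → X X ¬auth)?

retry → X X ¬auth must hold at every position from 0 onward. It fails at position 7, so G (retry → X X ¬auth) is false.
Positions where retry holds: 3, 7.
Check X X ¬auth at each: 3→ok, 7→fails.

Violated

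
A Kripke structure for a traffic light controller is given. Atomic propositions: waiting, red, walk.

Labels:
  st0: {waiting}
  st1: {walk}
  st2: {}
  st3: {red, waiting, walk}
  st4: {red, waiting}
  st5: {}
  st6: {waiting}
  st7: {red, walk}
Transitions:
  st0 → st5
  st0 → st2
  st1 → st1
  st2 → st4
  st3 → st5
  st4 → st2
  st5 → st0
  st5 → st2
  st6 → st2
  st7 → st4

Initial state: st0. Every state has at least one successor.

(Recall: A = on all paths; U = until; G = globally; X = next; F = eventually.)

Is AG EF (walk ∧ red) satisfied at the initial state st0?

States satisfying EF (walk ∧ red): {st3, st7}.
States satisfying AG EF (walk ∧ red): ∅.
st0 is reachable from st0 and violates EF (walk ∧ red), so AG fails at st0.
st0 ∉ Sat(AG EF (walk ∧ red)).

Violated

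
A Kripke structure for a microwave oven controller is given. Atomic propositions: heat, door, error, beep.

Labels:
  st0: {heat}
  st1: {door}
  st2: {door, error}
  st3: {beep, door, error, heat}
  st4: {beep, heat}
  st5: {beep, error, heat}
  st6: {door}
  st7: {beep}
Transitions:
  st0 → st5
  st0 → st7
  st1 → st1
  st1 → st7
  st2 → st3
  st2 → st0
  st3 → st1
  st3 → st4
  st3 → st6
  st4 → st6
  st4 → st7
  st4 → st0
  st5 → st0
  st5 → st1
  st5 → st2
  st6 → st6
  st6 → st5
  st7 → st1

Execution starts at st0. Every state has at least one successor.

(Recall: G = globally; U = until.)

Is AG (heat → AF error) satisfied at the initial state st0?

States satisfying heat → AF error: {st1, st2, st3, st5, st6, st7}.
States satisfying AG (heat → AF error): {st1, st7}.
st0 is reachable from st0 and violates heat → AF error, so AG fails at st0.
st0 ∉ Sat(AG (heat → AF error)).

No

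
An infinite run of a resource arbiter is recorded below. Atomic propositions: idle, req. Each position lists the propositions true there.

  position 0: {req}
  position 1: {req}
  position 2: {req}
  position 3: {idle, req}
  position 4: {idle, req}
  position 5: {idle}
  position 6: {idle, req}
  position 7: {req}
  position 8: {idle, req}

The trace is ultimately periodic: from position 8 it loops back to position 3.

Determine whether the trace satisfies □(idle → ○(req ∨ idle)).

idle → ○(req ∨ idle) holds at every position 0..8, and those are all positions ever visited, so □(idle → ○(req ∨ idle)) holds.
Positions where idle holds: 3, 4, 5, 6, 8.
Check ○(req ∨ idle) at each: 3→ok, 4→ok, 5→ok, 6→ok, 8→ok.

Holds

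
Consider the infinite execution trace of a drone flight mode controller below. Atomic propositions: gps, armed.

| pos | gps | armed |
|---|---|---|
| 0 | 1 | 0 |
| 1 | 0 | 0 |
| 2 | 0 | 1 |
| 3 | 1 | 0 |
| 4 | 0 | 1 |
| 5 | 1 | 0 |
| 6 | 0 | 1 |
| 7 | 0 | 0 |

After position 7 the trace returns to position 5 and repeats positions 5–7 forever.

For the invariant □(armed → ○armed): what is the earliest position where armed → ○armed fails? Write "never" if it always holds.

Check armed → ○armed at each position in order: 0 ✓, 1 ✓.
At position 2 the labels are {armed} and the next position 3 has {gps}, so armed → ○armed is false there. This is the first violation.

2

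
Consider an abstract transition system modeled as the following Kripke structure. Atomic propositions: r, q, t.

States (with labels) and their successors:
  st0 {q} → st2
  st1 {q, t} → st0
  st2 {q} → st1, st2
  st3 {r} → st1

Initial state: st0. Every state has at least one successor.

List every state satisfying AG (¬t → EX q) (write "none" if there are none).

{st0, st1, st2, st3}

States satisfying ¬t → EX q: {st0, st1, st2, st3}.
States satisfying AG (¬t → EX q): {st0, st1, st2, st3}.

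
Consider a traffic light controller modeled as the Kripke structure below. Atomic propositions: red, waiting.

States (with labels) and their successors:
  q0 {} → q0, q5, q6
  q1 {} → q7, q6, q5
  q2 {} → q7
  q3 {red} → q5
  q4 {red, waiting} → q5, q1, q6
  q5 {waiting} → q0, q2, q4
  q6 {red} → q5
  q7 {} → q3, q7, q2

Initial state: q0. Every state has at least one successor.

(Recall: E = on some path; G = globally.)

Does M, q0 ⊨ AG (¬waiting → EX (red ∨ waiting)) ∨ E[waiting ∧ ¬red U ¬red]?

States satisfying ¬waiting → EX (red ∨ waiting): {q0, q1, q3, q4, q5, q6, q7}.
States satisfying AG (¬waiting → EX (red ∨ waiting)): ∅.
States satisfying waiting ∧ ¬red: {q5}.
States satisfying ¬red: {q0, q1, q2, q5, q7}.
States satisfying E[waiting ∧ ¬red U ¬red]: {q0, q1, q2, q5, q7}.
States satisfying AG (¬waiting → EX (red ∨ waiting)) ∨ E[waiting ∧ ¬red U ¬red]: {q0, q1, q2, q5, q7}.
q0 ∈ Sat(AG (¬waiting → EX (red ∨ waiting)) ∨ E[waiting ∧ ¬red U ¬red]).

Satisfied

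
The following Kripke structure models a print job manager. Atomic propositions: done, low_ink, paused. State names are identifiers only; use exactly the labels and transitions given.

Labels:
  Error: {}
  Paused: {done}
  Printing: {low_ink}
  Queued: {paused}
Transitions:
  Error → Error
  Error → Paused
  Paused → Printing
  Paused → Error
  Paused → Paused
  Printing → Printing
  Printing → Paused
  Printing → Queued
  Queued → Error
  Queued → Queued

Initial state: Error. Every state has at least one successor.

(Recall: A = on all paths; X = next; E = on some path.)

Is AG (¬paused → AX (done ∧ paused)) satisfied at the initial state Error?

Violated

States satisfying ¬paused → AX (done ∧ paused): {Queued}.
States satisfying AG (¬paused → AX (done ∧ paused)): ∅.
Error is reachable from Error and violates ¬paused → AX (done ∧ paused), so AG fails at Error.
Error ∉ Sat(AG (¬paused → AX (done ∧ paused))).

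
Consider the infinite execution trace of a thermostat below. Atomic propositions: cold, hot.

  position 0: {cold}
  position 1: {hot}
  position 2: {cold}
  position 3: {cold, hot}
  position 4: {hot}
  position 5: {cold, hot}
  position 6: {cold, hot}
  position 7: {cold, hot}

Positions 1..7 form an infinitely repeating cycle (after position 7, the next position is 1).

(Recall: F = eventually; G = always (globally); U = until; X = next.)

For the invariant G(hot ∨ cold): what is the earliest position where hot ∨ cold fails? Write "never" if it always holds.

never

hot ∨ cold holds at every position 0..7, and those are all the positions the trace ever visits, so the invariant G(hot ∨ cold) is never violated.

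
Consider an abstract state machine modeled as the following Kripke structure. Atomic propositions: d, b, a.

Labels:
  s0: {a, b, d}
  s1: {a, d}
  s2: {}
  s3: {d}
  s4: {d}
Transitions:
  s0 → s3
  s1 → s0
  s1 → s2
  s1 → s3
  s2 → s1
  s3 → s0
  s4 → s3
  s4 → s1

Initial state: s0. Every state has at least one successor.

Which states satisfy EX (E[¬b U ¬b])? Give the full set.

States satisfying E[¬b U ¬b]: {s1, s2, s3, s4}.
States satisfying EX (E[¬b U ¬b]): {s0, s1, s2, s4}.

{s0, s1, s2, s4}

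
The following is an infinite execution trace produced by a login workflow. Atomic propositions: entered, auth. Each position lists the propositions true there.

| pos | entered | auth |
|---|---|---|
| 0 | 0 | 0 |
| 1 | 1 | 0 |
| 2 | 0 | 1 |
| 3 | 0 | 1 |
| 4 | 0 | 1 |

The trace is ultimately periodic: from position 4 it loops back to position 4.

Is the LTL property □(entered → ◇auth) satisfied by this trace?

Satisfied

entered → ◇auth holds at every position 0..4, and those are all positions ever visited, so □(entered → ◇auth) holds.
Positions where entered holds: 1.
Check ◇auth at each: 1→ok.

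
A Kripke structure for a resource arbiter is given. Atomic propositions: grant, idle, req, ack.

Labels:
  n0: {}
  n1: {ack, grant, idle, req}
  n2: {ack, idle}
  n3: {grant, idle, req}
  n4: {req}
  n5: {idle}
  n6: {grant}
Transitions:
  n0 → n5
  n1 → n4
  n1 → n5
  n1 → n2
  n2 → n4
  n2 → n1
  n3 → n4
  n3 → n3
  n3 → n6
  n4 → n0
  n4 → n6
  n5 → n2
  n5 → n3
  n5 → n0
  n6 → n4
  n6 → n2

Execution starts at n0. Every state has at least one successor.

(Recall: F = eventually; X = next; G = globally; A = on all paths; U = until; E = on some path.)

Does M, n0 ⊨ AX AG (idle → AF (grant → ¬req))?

Violated

States satisfying AG (idle → AF (grant → ¬req)): ∅.
States satisfying AX AG (idle → AF (grant → ¬req)): ∅.
n0 ∉ Sat(AX AG (idle → AF (grant → ¬req))).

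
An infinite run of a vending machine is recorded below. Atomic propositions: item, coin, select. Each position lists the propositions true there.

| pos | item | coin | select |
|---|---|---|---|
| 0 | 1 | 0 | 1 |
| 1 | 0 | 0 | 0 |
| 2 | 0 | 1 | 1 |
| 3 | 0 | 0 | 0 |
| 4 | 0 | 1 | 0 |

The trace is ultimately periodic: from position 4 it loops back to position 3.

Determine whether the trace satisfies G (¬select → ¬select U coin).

¬select → ¬select U coin holds at every position 0..4, and those are all positions ever visited, so G (¬select → ¬select U coin) holds.
Positions where ¬select holds: 1, 3, 4.
Check ¬select U coin at each: 1→ok, 3→ok, 4→ok.

Satisfied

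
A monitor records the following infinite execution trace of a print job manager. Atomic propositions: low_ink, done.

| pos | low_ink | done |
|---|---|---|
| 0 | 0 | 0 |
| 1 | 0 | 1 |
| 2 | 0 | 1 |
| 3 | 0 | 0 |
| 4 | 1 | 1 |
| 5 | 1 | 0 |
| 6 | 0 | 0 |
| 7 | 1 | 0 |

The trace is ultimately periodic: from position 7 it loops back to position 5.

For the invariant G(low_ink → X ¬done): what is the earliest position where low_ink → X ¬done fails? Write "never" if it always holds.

low_ink → X ¬done holds at every position 0..7, and those are all the positions the trace ever visits, so the invariant G(low_ink → X ¬done) is never violated.

never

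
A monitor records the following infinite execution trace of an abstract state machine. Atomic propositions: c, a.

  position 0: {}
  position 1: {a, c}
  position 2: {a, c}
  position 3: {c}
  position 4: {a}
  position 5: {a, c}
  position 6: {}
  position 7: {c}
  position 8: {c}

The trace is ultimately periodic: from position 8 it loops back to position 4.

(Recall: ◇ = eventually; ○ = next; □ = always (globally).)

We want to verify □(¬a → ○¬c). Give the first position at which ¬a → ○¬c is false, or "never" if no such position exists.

At position 0 the labels are {} and the next position 1 has {a, c}, so ¬a → ○¬c is false there. This is the first violation.

0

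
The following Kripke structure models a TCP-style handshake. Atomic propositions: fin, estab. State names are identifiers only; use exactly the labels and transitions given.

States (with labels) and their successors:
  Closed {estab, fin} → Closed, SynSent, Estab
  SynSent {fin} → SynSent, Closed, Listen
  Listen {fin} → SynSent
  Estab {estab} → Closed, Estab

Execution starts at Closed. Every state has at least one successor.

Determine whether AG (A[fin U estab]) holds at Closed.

Violated

States satisfying A[fin U estab]: {Closed, Estab}.
States satisfying AG (A[fin U estab]): ∅.
Listen is reachable from Closed and violates A[fin U estab], so AG fails at Closed.
Closed ∉ Sat(AG (A[fin U estab])).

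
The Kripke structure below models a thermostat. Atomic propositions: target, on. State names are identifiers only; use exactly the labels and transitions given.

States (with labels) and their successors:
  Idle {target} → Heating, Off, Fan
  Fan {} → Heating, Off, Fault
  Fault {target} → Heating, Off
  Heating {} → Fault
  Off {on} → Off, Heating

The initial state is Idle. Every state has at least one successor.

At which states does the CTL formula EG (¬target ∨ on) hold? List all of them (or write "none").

States satisfying ¬target ∨ on: {Fan, Heating, Off}.
States satisfying EG (¬target ∨ on): {Fan, Off}.

{Fan, Off}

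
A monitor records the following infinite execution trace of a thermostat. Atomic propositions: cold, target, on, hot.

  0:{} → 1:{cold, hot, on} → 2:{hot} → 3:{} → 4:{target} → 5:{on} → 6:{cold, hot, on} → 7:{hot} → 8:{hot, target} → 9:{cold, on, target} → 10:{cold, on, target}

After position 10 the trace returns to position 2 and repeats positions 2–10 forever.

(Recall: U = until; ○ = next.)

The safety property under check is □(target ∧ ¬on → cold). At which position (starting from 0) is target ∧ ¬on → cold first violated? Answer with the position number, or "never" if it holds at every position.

Check target ∧ ¬on → cold at each position in order: 0 ✓, 1 ✓, 2 ✓, 3 ✓.
At position 4 the labels are {target}, so target ∧ ¬on → cold is false there. This is the first violation.

4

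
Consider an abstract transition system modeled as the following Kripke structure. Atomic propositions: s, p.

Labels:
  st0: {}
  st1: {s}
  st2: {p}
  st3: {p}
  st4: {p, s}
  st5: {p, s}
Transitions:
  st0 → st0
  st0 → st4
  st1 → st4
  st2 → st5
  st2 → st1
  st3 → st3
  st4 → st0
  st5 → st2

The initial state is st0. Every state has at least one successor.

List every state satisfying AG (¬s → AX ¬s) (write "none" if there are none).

{st3}

States satisfying ¬s → AX ¬s: {st1, st3, st4, st5}.
States satisfying AG (¬s → AX ¬s): {st3}.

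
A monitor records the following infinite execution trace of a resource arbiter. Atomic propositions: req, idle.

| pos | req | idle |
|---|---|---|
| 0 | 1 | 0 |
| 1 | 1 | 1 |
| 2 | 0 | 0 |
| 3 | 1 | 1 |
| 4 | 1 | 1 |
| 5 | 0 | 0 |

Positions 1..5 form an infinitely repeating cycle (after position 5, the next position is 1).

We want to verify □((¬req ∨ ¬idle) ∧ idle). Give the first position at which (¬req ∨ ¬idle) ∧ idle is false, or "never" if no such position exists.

0

At position 0 the labels are {req}, so (¬req ∨ ¬idle) ∧ idle is false there. This is the first violation.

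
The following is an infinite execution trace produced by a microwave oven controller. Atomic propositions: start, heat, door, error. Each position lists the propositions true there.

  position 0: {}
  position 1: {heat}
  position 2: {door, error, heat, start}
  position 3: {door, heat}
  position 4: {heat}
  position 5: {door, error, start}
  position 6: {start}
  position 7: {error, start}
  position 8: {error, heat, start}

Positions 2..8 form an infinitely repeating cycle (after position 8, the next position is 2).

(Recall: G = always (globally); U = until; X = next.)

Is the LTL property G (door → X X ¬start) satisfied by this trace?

door → X X ¬start must hold at every position from 0 onward. It fails at position 3, so G (door → X X ¬start) is false.
Positions where door holds: 2, 3, 5.
Check X X ¬start at each: 2→ok, 3→fails, 5→fails.

No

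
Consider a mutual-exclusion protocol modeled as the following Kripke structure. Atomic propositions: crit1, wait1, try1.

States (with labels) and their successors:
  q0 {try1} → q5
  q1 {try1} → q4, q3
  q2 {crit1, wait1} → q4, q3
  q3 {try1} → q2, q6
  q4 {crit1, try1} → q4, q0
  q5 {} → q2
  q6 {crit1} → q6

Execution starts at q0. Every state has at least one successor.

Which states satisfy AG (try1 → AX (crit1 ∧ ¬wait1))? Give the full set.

States satisfying try1 → AX (crit1 ∧ ¬wait1): {q2, q5, q6}.
States satisfying AG (try1 → AX (crit1 ∧ ¬wait1)): {q6}.

{q6}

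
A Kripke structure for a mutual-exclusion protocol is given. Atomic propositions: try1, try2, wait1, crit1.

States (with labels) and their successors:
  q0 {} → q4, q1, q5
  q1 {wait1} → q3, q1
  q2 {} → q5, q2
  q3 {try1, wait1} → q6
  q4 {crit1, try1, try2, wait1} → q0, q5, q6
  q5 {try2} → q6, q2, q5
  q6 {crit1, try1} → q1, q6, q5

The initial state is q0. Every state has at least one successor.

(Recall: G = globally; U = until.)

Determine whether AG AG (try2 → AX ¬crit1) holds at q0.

States satisfying AG (try2 → AX ¬crit1): ∅.
States satisfying AG AG (try2 → AX ¬crit1): ∅.
q0 is reachable from q0 and violates AG (try2 → AX ¬crit1), so AG fails at q0.
q0 ∉ Sat(AG AG (try2 → AX ¬crit1)).

Violated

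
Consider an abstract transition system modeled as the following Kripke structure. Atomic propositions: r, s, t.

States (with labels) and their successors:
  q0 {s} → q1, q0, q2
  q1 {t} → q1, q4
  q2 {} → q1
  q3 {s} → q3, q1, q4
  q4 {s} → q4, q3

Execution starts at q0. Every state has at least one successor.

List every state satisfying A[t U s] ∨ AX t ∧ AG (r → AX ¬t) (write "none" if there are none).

{q0, q2, q3, q4}

States satisfying t: {q1}.
States satisfying s: {q0, q3, q4}.
States satisfying A[t U s]: {q0, q3, q4}.
States satisfying AX t: {q2}.
States satisfying r → AX ¬t: {q0, q1, q2, q3, q4}.
States satisfying AG (r → AX ¬t): {q0, q1, q2, q3, q4}.
States satisfying AX t ∧ AG (r → AX ¬t): {q2}.
States satisfying A[t U s] ∨ AX t ∧ AG (r → AX ¬t): {q0, q2, q3, q4}.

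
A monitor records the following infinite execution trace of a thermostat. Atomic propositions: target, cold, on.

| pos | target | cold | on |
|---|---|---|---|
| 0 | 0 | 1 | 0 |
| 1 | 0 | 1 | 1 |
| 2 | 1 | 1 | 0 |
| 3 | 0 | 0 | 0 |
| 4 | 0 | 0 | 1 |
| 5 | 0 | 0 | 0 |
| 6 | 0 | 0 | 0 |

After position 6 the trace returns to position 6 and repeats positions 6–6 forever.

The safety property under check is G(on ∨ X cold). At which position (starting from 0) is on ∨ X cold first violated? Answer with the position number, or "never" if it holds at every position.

Check on ∨ X cold at each position in order: 0 ✓, 1 ✓.
At position 2 the labels are {cold, target} and the next position 3 has {}, so on ∨ X cold is false there. This is the first violation.

2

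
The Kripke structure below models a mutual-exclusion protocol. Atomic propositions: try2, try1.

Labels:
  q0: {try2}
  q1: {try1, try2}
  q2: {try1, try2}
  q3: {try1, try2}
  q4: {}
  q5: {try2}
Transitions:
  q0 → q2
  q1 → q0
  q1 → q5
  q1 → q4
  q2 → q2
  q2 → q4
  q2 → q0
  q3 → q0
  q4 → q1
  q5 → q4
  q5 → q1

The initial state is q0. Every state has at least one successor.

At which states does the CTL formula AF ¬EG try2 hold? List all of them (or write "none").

States satisfying ¬EG try2: {q4}.
States satisfying AF ¬EG try2: {q4}.

{q4}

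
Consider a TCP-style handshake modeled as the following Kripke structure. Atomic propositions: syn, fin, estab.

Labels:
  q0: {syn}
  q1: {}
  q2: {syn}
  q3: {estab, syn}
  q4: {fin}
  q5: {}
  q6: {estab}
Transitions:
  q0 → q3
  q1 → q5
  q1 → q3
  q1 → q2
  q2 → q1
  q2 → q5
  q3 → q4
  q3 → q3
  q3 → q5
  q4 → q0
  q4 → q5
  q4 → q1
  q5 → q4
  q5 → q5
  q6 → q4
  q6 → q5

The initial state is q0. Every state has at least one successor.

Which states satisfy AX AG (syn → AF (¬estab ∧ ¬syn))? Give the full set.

States satisfying AG (syn → AF (¬estab ∧ ¬syn)): ∅.
States satisfying AX AG (syn → AF (¬estab ∧ ¬syn)): ∅.

none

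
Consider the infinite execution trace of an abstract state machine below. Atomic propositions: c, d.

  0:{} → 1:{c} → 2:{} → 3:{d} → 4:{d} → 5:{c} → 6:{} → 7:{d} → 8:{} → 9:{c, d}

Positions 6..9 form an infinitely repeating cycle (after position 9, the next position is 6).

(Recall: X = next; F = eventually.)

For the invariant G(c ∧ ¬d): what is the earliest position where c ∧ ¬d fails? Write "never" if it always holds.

At position 0 the labels are {}, so c ∧ ¬d is false there. This is the first violation.

0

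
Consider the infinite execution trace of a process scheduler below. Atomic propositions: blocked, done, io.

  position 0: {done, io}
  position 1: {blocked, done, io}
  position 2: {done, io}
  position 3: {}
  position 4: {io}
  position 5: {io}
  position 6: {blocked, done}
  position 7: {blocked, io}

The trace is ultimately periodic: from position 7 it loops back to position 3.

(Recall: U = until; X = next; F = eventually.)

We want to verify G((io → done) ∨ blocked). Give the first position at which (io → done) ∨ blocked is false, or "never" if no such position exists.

Check (io → done) ∨ blocked at each position in order: 0 ✓, 1 ✓, 2 ✓, 3 ✓.
At position 4 the labels are {io}, so (io → done) ∨ blocked is false there. This is the first violation.

4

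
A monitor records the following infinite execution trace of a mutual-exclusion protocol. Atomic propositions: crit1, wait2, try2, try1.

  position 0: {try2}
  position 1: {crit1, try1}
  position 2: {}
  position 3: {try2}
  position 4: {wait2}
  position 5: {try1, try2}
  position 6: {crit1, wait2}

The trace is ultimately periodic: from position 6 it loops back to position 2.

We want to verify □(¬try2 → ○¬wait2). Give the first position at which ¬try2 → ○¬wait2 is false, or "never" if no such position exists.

¬try2 → ○¬wait2 holds at every position 0..6, and those are all the positions the trace ever visits, so the invariant □(¬try2 → ○¬wait2) is never violated.

never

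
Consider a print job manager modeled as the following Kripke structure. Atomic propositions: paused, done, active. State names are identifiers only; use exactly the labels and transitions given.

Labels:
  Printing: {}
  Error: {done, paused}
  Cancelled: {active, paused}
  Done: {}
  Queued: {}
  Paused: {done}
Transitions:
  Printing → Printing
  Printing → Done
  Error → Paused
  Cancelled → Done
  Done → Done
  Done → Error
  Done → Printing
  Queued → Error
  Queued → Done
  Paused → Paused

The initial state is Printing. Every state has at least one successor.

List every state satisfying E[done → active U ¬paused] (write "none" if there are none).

{Printing, Cancelled, Done, Queued, Paused}

States satisfying done → active: {Printing, Cancelled, Done, Queued}.
States satisfying ¬paused: {Printing, Done, Queued, Paused}.
States satisfying E[done → active U ¬paused]: {Printing, Cancelled, Done, Queued, Paused}.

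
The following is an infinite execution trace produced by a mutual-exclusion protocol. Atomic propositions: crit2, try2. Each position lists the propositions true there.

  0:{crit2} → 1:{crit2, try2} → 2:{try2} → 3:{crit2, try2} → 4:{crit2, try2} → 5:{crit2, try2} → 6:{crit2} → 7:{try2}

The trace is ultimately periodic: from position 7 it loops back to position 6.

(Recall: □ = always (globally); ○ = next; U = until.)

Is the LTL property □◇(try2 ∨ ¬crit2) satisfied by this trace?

Yes

◇(try2 ∨ ¬crit2) holds at every position 0..7, and those are all positions ever visited, so □◇(try2 ∨ ¬crit2) holds.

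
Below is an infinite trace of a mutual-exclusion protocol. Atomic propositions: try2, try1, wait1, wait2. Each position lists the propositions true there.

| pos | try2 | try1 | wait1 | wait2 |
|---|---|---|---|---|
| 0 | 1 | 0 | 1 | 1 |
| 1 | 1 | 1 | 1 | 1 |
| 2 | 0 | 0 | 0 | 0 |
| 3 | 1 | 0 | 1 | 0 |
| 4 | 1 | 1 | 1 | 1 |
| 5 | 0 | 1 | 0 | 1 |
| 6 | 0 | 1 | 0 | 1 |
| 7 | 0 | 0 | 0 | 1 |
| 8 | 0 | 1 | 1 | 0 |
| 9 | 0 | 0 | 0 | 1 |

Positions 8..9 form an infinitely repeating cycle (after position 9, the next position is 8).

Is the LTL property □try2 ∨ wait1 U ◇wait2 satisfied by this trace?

try2 must hold at every position from 0 onward. It fails at position 2, so □try2 is false.
Walking from position 0: ◇wait2 first holds at position 0, and wait1 holds at every earlier position along the way, so wait1 U ◇wait2 holds.
At position 0: □try2 is false; wait1 U ◇wait2 is true; so □try2 ∨ wait1 U ◇wait2 is true.

Holds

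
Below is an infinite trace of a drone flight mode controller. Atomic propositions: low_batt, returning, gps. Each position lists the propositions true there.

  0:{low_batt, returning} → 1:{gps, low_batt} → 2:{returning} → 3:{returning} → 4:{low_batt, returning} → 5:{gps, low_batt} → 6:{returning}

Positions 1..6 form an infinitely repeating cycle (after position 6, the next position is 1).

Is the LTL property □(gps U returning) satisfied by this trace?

gps U returning holds at every position 0..6, and those are all positions ever visited, so □(gps U returning) holds.

Satisfied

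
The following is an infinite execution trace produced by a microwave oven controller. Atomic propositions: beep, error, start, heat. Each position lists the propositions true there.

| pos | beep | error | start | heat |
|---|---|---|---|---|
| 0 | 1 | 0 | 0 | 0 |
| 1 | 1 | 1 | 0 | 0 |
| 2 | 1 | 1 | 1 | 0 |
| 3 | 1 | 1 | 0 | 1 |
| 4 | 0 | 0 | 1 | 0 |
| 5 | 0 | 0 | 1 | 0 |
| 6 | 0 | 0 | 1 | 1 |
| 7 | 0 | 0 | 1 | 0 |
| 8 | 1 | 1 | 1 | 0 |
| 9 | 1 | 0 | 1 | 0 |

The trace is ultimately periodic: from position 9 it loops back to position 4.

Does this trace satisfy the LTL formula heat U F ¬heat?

Satisfied

Walking from position 0: F ¬heat first holds at position 0, and heat holds at every earlier position along the way, so heat U F ¬heat holds.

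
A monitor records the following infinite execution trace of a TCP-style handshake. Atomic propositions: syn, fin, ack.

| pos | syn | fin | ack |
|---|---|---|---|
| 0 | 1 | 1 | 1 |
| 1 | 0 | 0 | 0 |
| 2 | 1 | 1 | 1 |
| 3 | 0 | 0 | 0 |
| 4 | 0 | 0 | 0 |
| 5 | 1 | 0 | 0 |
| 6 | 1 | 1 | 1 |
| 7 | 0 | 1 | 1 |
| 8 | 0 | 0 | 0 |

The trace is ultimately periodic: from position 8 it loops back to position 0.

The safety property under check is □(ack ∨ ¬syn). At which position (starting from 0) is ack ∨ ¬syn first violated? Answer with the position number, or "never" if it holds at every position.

5

Check ack ∨ ¬syn at each position in order: 0 ✓, 1 ✓, 2 ✓, 3 ✓, 4 ✓.
At position 5 the labels are {syn}, so ack ∨ ¬syn is false there. This is the first violation.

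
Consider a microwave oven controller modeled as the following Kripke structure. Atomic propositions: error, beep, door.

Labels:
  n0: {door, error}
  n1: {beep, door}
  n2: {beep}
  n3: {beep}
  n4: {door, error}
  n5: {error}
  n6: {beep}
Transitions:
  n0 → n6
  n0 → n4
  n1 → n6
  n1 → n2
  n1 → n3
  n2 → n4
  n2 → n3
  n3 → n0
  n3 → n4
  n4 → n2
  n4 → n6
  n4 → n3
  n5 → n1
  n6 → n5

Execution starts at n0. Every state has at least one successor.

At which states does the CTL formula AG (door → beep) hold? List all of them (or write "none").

States satisfying door → beep: {n1, n2, n3, n5, n6}.
States satisfying AG (door → beep): ∅.

none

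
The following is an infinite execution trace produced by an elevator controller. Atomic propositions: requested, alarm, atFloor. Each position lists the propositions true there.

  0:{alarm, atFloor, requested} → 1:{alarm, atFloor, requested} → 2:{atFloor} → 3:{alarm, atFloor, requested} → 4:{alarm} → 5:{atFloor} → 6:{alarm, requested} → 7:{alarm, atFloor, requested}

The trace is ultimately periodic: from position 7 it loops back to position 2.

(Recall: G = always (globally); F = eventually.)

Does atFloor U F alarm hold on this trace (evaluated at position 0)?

Yes

Walking from position 0: F alarm first holds at position 0, and atFloor holds at every earlier position along the way, so atFloor U F alarm holds.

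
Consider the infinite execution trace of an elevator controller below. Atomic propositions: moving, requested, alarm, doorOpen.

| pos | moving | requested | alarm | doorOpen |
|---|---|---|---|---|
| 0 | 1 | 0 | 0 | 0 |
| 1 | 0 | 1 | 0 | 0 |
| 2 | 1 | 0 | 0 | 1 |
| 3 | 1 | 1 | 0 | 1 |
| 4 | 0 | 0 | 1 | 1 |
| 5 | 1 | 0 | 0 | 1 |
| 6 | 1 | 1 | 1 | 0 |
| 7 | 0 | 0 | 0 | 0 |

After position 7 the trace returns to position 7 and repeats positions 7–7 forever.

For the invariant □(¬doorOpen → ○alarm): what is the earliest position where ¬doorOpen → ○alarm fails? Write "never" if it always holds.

0

At position 0 the labels are {moving} and the next position 1 has {requested}, so ¬doorOpen → ○alarm is false there. This is the first violation.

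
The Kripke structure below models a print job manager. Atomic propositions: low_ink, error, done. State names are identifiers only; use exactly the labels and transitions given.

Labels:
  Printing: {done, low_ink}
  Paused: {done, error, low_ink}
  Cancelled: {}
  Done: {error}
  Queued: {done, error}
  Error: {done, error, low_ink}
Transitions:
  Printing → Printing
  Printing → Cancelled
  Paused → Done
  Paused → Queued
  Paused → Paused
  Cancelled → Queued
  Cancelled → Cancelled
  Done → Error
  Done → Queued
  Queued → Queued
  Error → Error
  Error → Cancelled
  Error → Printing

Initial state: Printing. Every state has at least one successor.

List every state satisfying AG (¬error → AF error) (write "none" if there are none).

{Queued}

States satisfying ¬error → AF error: {Paused, Done, Queued, Error}.
States satisfying AG (¬error → AF error): {Queued}.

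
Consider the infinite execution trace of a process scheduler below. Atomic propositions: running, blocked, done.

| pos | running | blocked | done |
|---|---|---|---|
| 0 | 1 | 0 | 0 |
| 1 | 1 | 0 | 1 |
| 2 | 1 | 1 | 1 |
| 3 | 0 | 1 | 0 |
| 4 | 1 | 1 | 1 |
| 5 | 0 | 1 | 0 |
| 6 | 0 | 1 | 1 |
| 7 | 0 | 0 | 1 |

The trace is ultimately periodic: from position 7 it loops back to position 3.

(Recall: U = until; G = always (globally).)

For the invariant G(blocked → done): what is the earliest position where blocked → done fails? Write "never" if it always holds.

3

Check blocked → done at each position in order: 0 ✓, 1 ✓, 2 ✓.
At position 3 the labels are {blocked}, so blocked → done is false there. This is the first violation.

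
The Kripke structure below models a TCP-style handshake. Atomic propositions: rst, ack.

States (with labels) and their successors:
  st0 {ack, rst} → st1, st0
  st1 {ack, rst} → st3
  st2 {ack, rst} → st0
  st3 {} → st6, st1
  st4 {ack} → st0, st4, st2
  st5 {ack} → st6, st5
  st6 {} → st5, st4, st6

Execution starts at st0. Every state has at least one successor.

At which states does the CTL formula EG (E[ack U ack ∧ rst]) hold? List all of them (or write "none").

States satisfying E[ack U ack ∧ rst]: {st0, st1, st2, st4}.
States satisfying EG (E[ack U ack ∧ rst]): {st0, st2, st4}.

{st0, st2, st4}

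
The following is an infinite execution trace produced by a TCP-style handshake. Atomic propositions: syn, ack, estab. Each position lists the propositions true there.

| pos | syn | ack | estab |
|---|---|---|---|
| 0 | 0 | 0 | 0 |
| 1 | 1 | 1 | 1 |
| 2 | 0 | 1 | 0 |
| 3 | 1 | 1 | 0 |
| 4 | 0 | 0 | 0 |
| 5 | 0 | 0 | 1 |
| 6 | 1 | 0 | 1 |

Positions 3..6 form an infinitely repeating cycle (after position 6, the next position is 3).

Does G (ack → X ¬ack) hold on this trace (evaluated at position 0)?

ack → X ¬ack must hold at every position from 0 onward. It fails at position 1, so G (ack → X ¬ack) is false.
Positions where ack holds: 1, 2, 3.
Check X ¬ack at each: 1→fails, 2→fails, 3→ok.

Violated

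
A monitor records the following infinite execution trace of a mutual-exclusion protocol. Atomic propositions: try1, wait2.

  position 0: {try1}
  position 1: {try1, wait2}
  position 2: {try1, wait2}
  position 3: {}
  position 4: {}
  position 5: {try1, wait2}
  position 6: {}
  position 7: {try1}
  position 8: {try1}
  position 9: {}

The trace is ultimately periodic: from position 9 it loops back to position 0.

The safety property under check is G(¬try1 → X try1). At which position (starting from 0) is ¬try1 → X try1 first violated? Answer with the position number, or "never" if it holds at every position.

Check ¬try1 → X try1 at each position in order: 0 ✓, 1 ✓, 2 ✓.
At position 3 the labels are {} and the next position 4 has {}, so ¬try1 → X try1 is false there. This is the first violation.

3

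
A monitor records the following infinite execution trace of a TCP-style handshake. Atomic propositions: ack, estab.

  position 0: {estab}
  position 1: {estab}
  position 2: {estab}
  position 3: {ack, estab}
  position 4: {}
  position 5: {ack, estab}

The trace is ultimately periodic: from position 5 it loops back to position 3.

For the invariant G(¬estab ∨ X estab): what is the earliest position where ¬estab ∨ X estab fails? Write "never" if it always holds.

3

Check ¬estab ∨ X estab at each position in order: 0 ✓, 1 ✓, 2 ✓.
At position 3 the labels are {ack, estab} and the next position 4 has {}, so ¬estab ∨ X estab is false there. This is the first violation.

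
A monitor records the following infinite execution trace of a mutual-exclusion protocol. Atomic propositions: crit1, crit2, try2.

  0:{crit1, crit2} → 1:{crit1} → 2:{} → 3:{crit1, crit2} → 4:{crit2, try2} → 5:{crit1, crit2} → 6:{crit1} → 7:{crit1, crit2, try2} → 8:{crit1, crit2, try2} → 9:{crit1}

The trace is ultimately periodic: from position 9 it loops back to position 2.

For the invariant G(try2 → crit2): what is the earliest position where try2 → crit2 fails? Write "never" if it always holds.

never

try2 → crit2 holds at every position 0..9, and those are all the positions the trace ever visits, so the invariant G(try2 → crit2) is never violated.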